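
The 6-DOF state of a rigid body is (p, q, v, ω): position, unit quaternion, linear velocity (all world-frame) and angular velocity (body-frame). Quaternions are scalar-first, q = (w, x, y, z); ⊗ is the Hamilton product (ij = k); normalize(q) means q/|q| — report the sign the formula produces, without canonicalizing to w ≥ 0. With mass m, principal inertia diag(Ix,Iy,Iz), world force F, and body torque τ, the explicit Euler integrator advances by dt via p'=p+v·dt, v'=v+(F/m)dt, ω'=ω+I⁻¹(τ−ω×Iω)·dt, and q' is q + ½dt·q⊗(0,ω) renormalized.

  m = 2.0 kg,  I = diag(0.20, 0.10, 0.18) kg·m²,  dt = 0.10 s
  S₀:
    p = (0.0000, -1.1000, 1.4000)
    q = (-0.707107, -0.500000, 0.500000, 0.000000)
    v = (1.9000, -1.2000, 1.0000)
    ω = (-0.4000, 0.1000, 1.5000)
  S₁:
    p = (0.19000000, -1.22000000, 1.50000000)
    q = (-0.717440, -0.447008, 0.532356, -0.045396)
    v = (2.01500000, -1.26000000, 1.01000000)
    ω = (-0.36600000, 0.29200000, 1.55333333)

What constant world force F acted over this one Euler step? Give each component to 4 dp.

F = (2.3000, -1.2000, 0.2000)

v₁ − v₀ = (0.11500000, -0.06000000, 0.01000000)
applied force F = (2.3000, -1.2000, 0.2000)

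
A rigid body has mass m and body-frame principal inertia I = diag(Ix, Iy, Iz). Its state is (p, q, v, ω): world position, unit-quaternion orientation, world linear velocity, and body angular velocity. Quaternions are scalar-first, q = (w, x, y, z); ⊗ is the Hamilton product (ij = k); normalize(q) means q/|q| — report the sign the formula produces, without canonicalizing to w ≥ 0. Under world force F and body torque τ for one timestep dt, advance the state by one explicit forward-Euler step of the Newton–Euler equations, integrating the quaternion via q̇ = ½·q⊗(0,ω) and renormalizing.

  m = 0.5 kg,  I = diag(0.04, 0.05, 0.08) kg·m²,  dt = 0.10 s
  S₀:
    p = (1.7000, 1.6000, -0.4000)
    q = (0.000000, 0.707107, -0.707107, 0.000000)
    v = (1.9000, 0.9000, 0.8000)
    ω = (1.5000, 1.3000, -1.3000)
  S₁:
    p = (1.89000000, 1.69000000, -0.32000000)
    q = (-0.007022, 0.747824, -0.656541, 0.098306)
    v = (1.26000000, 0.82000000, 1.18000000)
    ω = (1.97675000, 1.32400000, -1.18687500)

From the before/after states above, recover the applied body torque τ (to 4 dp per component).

τ = (0.1400, 0.0900, 0.1100)

ω₁ − ω₀ = (0.47675000, 0.02400000, 0.11312500)
precession coupling = (-0.0507, 0.0780, 0.0195)
τ = I·(Δω/dt) + ω₀×(Iω₀) = (0.1400, 0.0900, 0.1100)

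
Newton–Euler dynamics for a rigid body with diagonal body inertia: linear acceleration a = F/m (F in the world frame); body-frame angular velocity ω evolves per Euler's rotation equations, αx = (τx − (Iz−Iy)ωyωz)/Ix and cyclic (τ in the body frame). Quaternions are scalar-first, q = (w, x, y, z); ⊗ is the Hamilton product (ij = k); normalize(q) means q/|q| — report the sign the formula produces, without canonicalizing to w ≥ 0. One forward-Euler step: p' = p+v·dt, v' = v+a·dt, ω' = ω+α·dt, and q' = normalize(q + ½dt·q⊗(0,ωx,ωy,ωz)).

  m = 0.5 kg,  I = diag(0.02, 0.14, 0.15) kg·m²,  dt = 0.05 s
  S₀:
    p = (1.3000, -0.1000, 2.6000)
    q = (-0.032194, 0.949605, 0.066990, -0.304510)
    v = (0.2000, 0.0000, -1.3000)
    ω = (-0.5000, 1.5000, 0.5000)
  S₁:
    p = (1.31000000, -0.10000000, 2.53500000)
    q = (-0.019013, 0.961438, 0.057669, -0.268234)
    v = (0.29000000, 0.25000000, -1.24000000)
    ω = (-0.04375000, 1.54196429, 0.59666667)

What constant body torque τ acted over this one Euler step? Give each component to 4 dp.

τ = (0.1900, 0.1500, 0.2000)

ω₁ − ω₀ = (0.45625000, 0.04196429, 0.09666667)
τ = I·(Δω/dt) + ω₀×(Iω₀) = (0.1900, 0.1500, 0.2000)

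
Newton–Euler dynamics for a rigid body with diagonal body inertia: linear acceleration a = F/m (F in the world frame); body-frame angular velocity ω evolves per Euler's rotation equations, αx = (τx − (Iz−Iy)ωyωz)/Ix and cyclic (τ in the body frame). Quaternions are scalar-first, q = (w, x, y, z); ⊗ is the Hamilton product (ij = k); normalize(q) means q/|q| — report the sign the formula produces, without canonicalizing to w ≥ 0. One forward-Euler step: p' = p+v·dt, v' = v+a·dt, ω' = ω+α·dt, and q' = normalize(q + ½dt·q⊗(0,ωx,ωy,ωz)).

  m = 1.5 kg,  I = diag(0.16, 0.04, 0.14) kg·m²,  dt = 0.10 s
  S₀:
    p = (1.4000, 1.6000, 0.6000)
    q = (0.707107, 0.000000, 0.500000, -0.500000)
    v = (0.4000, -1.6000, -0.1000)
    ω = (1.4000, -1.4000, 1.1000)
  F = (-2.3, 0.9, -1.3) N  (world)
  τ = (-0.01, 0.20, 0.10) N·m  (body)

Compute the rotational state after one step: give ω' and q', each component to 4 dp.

ω' = (1.4900, -0.9770, 1.0034)
q' = (0.7647, 0.0417, 0.4129, -0.4930)

precession coupling ω×(Iω) = (-0.1540, 0.0308, 0.2352)
(τ − ω×Iω)/I = (0.9000, 4.2300, -0.9657)
ω + α·dt = (1.4900, -0.9770, 1.0034)
2q̇ = q⊗(0,ω) = (1.2500000, 0.8399498, -1.6899498, 0.0778177)
q + ½dt·q⊗(0,ω), renormalized = (0.7647, 0.0417, 0.4129, -0.4930)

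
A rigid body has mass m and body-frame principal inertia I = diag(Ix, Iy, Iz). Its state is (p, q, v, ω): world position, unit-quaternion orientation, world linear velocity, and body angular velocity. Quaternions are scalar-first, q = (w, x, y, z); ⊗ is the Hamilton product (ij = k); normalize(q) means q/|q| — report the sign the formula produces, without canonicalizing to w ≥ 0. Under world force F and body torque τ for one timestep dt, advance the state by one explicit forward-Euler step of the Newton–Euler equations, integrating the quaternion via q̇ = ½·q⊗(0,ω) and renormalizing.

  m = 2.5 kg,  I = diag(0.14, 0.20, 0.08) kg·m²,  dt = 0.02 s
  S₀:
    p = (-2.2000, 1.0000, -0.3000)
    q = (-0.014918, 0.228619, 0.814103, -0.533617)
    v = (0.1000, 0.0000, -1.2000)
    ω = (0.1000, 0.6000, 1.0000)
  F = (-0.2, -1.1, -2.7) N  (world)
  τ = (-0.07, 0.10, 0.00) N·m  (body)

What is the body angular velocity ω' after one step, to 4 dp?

gyro term ω×Iω = (-0.0720, 0.0060, 0.0036)
(τ − ω×Iω)/I = (0.0143, 0.4700, -0.0450)
new body rate ω' = (0.1003, 0.6094, 0.9991)

ω' = (0.1003, 0.6094, 0.9991)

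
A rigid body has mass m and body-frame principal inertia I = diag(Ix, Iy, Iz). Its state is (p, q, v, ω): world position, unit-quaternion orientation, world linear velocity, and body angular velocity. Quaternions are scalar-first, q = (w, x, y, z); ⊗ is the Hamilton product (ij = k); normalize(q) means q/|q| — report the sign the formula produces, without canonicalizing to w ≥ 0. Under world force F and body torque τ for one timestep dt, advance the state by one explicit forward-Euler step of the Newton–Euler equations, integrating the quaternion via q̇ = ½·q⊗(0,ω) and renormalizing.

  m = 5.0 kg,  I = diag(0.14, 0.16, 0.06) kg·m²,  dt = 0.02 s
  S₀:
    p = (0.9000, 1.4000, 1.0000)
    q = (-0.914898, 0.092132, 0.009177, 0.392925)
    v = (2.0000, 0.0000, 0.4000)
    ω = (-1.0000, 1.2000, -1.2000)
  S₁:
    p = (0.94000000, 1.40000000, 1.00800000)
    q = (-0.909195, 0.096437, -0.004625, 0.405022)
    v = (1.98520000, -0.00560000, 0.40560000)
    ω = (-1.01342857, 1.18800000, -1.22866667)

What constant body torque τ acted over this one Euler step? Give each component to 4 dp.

Δω = ω₁−ω₀ = (-0.01342857, -0.01200000, -0.02866667)
gyro term ω₀×Iω₀ = (0.1440, 0.0960, -0.0240)
τ = I·(Δω/dt) + ω₀×(Iω₀) = (0.0500, 0.0000, -0.1100)

τ = (0.0500, 0.0000, -0.1100)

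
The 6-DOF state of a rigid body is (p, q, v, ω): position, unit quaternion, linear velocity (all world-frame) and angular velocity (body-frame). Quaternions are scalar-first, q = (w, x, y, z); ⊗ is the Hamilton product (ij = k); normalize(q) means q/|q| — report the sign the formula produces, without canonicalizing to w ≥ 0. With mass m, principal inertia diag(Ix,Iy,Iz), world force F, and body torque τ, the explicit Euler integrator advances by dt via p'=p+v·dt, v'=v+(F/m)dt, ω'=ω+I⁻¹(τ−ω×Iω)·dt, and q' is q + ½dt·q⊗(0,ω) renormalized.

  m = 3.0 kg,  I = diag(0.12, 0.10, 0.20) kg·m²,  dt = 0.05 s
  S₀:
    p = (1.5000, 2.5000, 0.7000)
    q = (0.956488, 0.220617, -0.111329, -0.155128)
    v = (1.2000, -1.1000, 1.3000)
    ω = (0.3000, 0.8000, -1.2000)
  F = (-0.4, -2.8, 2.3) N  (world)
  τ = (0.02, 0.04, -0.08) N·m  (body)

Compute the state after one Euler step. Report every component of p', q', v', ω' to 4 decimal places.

p' = (1.5600, 2.4450, 0.7650)
q' = (0.9518, 0.2341, -0.0867, -0.1785)
v' = (1.1933, -1.1467, 1.3383)
ω' = (0.3483, 0.8056, -1.2188)

linear accel F/m = (-0.1333, -0.9333, 0.7667)
p' = p + v·dt = (1.5600, 2.4450, 0.7650)
new velocity v' = (1.1933, -1.1467, 1.3383)
angular accel α = (0.9667, 0.1120, -0.3760)
ω' = ω + α·dt = (0.3483, 0.8056, -1.2188)
q⊗(0,ω) = (-0.1632755, 0.5446436, 0.9833924, -0.9378933)
q' = normalize(q + ½dt·q⊗(0,ω)) = (0.9518, 0.2341, -0.0867, -0.1785)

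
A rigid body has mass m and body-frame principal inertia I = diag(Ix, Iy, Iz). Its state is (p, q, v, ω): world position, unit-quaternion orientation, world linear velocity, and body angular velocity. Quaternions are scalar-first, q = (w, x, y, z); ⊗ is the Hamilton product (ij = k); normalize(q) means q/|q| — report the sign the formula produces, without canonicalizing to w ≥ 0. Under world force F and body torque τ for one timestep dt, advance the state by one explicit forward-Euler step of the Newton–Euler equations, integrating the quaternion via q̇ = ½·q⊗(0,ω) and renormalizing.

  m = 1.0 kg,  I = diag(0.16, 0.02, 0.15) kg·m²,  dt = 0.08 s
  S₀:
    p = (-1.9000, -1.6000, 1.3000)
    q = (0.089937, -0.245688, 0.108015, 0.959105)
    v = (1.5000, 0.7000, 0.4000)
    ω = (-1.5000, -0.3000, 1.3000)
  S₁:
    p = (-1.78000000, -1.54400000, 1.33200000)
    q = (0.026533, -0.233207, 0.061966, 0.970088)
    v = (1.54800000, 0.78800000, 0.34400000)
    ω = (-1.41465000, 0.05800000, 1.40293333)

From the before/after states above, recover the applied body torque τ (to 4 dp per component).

τ = (0.1200, 0.0700, 0.1300)

Δω = ω₁−ω₀ = (0.08535000, 0.35800000, 0.10293333)
ω₀×(Iω₀) = (-0.0507, -0.0195, -0.0630)
I·α + gyro = (0.1200, 0.0700, 0.1300)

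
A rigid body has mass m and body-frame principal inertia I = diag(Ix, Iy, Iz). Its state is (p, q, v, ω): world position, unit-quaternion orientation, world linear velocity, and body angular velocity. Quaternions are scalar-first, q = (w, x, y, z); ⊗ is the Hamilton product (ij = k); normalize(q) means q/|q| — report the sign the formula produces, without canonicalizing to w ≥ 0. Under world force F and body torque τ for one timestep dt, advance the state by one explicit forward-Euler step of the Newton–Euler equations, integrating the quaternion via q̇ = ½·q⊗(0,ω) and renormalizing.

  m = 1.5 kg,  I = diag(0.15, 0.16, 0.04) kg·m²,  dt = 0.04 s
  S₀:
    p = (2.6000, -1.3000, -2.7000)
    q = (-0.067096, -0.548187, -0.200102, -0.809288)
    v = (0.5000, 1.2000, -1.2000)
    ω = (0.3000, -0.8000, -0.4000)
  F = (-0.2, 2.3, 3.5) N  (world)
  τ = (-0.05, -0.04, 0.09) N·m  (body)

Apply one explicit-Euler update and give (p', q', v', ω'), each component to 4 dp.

p' = (2.6200, -1.2520, -2.7480)
q' = (-0.0735, -0.5598, -0.2082, -0.7986)
v' = (0.4947, 1.2613, -1.1067)
ω' = (0.2969, -0.8067, -0.3076)

new position p' = (2.6200, -1.2520, -2.7480)
v + (F/m)dt = (0.4947, 1.2613, -1.1067)
(τ − ω×Iω)/I = (-0.0773, -0.1675, 2.3100)
new body rate ω' = (0.2969, -0.8067, -0.3076)
Hamilton product q⊗(0,ω) = (-0.3193407, -0.5875184, -0.4083844, 0.5254186)
updated quaternion q' = (-0.0735, -0.5598, -0.2082, -0.7986)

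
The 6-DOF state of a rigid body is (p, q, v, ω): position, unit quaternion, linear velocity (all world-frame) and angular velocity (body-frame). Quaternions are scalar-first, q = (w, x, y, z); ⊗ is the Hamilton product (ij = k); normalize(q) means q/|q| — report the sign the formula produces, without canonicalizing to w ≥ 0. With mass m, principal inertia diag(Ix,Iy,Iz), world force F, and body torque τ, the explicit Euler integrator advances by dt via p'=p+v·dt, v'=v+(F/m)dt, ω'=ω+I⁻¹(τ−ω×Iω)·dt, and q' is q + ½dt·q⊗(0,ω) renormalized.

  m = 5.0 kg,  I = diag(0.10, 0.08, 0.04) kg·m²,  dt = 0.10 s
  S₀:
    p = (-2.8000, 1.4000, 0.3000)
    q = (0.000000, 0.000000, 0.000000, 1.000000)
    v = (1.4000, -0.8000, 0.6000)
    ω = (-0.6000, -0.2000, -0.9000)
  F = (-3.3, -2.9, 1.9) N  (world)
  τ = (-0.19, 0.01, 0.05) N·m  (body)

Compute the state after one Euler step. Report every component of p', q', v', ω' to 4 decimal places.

p' = (-2.6600, 1.3200, 0.3600)
q' = (0.0449, 0.0100, -0.0300, 0.9985)
v' = (1.3340, -0.8580, 0.6380)
ω' = (-0.7828, -0.2280, -0.7690)

(τ − ω×Iω)/I = (-1.8280, -0.2800, 1.3100)
new body rate ω' = (-0.7828, -0.2280, -0.7690)
Hamilton product q⊗(0,ω) = (0.9000000, 0.2000000, -0.6000000, 0.0000000)
updated quaternion q' = (0.0449, 0.0100, -0.0300, 0.9985)
a = F/m = (-0.6600, -0.5800, 0.3800)
p' = p + v·dt = (-2.6600, 1.3200, 0.3600)
new velocity v' = (1.3340, -0.8580, 0.6380)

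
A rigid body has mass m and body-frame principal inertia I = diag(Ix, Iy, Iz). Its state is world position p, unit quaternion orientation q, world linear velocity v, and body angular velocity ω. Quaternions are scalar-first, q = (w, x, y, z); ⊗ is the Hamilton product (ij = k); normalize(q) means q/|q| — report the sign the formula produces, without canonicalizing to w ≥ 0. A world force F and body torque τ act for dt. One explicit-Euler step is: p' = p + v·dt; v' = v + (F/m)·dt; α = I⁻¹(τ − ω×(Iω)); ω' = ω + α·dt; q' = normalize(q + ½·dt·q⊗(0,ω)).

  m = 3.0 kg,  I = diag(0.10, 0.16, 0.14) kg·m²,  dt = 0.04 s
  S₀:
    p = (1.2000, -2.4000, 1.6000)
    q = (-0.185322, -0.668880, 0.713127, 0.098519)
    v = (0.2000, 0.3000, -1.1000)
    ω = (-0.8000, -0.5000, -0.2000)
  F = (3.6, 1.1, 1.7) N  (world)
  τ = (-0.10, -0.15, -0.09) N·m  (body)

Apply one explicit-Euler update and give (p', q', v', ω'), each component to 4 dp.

p' = (1.2080, -2.3880, 1.5560)
q' = (-0.1885, -0.6677, 0.7106, 0.1173)
v' = (0.2480, 0.3147, -1.0773)
ω' = (-0.8392, -0.5359, -0.2326)

new position p' = (1.2080, -2.3880, 1.5560)
new velocity v' = (0.2480, 0.3147, -1.0773)
angular accel α = (-0.9800, -0.8975, -0.8143)
ω' = ω + α·dt = (-0.8392, -0.5359, -0.2326)
q⊗(0,ω) = (-0.1588367, 0.0548917, -0.1199302, 0.9420060)
q + ½dt·q⊗(0,ω), renormalized = (-0.1885, -0.6677, 0.7106, 0.1173)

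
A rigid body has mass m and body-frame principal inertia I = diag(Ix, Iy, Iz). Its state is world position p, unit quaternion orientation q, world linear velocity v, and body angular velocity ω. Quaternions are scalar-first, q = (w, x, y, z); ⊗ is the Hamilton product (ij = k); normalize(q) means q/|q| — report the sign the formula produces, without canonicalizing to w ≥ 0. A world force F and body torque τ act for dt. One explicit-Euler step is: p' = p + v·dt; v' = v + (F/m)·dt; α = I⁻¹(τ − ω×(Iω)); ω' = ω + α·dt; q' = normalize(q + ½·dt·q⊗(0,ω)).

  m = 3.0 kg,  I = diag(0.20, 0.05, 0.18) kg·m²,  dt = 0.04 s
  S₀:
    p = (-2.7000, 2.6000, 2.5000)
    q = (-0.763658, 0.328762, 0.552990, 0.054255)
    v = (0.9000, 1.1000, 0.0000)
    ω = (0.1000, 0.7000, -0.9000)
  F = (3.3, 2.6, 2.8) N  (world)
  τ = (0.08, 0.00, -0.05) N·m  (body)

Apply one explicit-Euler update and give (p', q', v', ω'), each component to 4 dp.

α = I⁻¹(τ − ω×Iω) = (0.8095, 0.0360, -0.2194)
new body rate ω' = (0.1324, 0.7014, -0.9088)
Hamilton product q⊗(0,ω) = (-0.3711397, -0.6120353, -0.2332493, 0.8621266)
q + ½dt·q⊗(0,ω), renormalized = (-0.7709, 0.3164, 0.5482, 0.0715)
linear accel F/m = (1.1000, 0.8667, 0.9333)
p + v·dt = (-2.6640, 2.6440, 2.5000)
v + (F/m)dt = (0.9440, 1.1347, 0.0373)

p' = (-2.6640, 2.6440, 2.5000)
q' = (-0.7709, 0.3164, 0.5482, 0.0715)
v' = (0.9440, 1.1347, 0.0373)
ω' = (0.1324, 0.7014, -0.9088)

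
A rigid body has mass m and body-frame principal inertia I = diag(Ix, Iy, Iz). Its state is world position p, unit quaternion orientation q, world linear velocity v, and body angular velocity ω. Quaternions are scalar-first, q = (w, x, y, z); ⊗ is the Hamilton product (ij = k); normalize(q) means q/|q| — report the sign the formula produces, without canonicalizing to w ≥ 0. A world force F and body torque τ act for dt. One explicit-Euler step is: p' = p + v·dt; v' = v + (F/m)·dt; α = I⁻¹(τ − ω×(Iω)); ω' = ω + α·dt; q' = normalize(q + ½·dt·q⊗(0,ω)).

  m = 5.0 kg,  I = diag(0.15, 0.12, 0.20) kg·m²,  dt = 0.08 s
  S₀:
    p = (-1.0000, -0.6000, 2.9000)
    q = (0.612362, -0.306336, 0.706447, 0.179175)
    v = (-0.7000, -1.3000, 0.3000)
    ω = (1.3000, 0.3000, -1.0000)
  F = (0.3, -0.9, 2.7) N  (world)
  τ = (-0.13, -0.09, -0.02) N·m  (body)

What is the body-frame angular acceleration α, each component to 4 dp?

α = (-0.7067, -1.2917, -0.0415)

ω×(Iω) gyroscopic = (-0.0240, 0.0650, -0.0117)
(τ − ω×Iω)/I = (-0.7067, -1.2917, -0.0415)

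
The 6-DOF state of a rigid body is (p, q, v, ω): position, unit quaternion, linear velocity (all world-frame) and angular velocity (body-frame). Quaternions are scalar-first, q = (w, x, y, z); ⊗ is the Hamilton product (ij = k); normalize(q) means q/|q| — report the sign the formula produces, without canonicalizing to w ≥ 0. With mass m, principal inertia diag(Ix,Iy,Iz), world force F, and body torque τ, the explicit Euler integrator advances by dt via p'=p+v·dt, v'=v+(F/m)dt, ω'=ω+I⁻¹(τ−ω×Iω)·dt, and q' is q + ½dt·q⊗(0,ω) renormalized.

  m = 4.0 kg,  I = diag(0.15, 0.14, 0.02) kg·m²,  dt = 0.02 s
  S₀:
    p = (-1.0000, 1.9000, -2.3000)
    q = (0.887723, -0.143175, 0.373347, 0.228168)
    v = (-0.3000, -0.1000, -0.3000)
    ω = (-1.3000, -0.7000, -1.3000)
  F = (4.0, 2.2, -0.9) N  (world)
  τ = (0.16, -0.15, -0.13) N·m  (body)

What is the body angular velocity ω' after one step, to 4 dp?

ω' = (-1.2641, -0.7528, -1.4209)

precession coupling ω×(Iω) = (-0.1092, 0.2197, -0.0091)
angular accel α = (1.7947, -2.6407, -6.0450)
ω + α·dt = (-1.2641, -0.7528, -1.4209)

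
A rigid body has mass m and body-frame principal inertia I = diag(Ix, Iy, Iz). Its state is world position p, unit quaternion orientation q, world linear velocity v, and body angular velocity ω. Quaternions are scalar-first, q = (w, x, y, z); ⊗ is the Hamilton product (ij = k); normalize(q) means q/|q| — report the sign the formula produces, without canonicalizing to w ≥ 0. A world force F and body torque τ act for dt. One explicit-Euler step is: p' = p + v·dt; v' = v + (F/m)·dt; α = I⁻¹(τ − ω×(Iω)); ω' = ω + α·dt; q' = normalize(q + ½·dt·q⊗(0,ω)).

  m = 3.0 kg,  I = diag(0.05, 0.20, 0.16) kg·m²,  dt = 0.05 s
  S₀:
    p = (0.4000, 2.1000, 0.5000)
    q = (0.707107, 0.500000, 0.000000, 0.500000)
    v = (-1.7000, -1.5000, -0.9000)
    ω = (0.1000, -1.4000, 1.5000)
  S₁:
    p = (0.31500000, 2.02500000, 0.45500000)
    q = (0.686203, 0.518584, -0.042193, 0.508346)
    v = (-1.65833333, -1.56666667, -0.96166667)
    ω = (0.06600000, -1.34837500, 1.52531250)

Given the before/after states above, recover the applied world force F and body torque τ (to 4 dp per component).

rate change Δω = (-0.03400000, 0.05162500, 0.02531250)
gyro term ω₀×Iω₀ = (0.0840, -0.0165, -0.0210)
τ = I·(Δω/dt) + ω₀×(Iω₀) = (0.0500, 0.1900, 0.0600)
velocity change Δv = (0.04166667, -0.06666667, -0.06166667)
F = m·Δv/dt = (2.5000, -4.0000, -3.7000)

F = (2.5000, -4.0000, -3.7000)
τ = (0.0500, 0.1900, 0.0600)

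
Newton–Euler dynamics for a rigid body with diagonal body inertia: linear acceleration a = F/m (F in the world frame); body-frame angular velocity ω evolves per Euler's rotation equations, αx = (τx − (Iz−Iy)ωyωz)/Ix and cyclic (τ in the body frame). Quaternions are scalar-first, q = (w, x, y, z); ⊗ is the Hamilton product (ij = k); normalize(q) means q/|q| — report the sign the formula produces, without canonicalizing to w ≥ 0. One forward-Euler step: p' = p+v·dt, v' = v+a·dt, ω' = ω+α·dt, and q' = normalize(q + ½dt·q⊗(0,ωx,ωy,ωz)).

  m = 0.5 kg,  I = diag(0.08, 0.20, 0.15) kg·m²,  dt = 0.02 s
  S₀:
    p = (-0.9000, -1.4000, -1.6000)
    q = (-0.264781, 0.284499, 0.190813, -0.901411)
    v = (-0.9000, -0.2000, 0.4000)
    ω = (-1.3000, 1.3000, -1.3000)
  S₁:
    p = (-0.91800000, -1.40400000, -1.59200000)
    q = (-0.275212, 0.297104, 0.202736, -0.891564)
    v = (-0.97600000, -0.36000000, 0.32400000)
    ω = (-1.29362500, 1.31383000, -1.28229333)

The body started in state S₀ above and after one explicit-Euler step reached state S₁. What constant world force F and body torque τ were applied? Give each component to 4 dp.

F = (-1.9000, -4.0000, -1.9000)
τ = (0.1100, 0.0200, -0.0700)

velocity change Δv = (-0.07600000, -0.16000000, -0.07600000)
m·(v₁−v₀)/dt = (-1.9000, -4.0000, -1.9000)
ω₁ − ω₀ = (0.00637500, 0.01383000, 0.01770667)
precession coupling = (0.0845, -0.1183, -0.2028)
τ = I·(Δω/dt) + ω₀×(Iω₀) = (0.1100, 0.0200, -0.0700)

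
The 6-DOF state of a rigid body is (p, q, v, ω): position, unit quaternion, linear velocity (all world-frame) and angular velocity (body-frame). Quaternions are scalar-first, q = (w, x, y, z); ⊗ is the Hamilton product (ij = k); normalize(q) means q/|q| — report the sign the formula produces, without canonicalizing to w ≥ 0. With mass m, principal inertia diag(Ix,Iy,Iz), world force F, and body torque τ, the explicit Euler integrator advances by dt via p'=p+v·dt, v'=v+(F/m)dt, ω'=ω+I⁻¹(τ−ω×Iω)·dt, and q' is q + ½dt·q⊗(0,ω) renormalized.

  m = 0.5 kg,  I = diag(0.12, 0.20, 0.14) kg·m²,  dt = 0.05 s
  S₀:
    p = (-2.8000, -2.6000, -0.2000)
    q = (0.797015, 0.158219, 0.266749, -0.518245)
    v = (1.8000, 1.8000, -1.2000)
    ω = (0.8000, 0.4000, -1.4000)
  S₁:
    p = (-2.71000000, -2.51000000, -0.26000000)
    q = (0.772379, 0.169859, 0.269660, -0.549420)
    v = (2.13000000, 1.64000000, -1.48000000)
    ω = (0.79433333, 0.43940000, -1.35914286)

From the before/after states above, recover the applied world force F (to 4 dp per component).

v₁ − v₀ = (0.33000000, -0.16000000, -0.28000000)
F = m·Δv/dt = (3.3000, -1.6000, -2.8000)

F = (3.3000, -1.6000, -2.8000)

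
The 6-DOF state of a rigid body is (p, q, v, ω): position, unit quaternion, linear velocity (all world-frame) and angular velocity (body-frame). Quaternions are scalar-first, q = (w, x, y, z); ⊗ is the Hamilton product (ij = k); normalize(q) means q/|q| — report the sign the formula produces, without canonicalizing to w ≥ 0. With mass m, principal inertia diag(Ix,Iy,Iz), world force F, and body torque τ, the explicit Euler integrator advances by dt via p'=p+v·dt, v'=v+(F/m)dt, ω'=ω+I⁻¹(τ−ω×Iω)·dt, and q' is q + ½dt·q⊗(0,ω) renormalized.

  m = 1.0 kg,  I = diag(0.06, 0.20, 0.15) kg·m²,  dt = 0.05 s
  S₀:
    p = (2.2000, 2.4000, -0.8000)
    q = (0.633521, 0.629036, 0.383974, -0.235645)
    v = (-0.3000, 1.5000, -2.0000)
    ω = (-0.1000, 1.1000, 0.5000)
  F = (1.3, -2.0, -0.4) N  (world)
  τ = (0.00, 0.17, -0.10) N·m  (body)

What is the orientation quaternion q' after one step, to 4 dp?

2q̇ = q⊗(0,ω) = (-0.2416453, 0.3878444, 0.4059196, 1.0470975)
q' = normalize(q + ½dt·q⊗(0,ω)) = (0.6272, 0.6384, 0.3939, -0.2094)

q' = (0.6272, 0.6384, 0.3939, -0.2094)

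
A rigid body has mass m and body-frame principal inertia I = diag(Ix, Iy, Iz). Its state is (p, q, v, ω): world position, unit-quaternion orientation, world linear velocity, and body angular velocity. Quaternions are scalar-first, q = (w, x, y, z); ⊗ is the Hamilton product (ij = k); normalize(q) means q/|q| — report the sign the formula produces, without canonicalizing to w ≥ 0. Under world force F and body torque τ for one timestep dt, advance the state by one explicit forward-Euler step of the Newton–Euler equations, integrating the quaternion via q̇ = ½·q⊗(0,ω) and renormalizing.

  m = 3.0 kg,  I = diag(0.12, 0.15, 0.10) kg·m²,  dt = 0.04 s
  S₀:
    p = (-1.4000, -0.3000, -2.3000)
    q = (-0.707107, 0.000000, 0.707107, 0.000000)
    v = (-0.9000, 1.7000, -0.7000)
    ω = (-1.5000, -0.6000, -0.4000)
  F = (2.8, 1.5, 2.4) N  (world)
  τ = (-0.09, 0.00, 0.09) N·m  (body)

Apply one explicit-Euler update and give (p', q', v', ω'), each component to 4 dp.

ω×(Iω) gyroscopic = (-0.0120, 0.0120, 0.0270)
(τ − ω×Iω)/I = (-0.6500, -0.0800, 0.6300)
ω + α·dt = (-1.5260, -0.6032, -0.3748)
q⊗(0,ω) = (0.4242642, 0.7778177, 0.4242642, 1.3435033)
updated quaternion q' = (-0.6982, 0.0155, 0.7152, 0.0269)
a = (0.9333, 0.5000, 0.8000)
p' = p + v·dt = (-1.4360, -0.2320, -2.3280)
v' = v + a·dt = (-0.8627, 1.7200, -0.6680)

p' = (-1.4360, -0.2320, -2.3280)
q' = (-0.6982, 0.0155, 0.7152, 0.0269)
v' = (-0.8627, 1.7200, -0.6680)
ω' = (-1.5260, -0.6032, -0.3748)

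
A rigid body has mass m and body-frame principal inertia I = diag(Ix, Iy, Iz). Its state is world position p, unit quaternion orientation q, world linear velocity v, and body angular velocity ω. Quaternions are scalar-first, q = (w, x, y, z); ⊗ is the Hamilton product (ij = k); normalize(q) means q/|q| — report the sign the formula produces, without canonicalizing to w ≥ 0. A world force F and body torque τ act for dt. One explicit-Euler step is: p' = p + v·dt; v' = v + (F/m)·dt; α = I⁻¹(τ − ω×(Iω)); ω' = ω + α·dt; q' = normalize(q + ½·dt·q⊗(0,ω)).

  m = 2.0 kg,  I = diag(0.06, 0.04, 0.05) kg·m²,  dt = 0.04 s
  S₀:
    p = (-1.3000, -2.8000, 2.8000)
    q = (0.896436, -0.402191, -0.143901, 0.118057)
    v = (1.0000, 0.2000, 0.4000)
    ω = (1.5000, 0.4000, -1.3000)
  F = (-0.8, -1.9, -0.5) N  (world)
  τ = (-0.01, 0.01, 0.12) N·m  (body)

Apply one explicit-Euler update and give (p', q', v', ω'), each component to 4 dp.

gyro term ω×Iω = (-0.0052, -0.0195, -0.0120)
α = I⁻¹(τ − ω×Iω) = (-0.0800, 0.7375, 2.6400)
ω + α·dt = (1.4968, 0.4295, -1.1944)
2q̇ = q⊗(0,ω) = (0.8143210, 1.4845025, 0.0128116, -1.1103917)
q' = normalize(q + ½dt·q⊗(0,ω)) = (0.9120, -0.3722, -0.1435, 0.0958)
new position p' = (-1.2600, -2.7920, 2.8160)
v' = v + a·dt = (0.9840, 0.1620, 0.3900)

p' = (-1.2600, -2.7920, 2.8160)
q' = (0.9120, -0.3722, -0.1435, 0.0958)
v' = (0.9840, 0.1620, 0.3900)
ω' = (1.4968, 0.4295, -1.1944)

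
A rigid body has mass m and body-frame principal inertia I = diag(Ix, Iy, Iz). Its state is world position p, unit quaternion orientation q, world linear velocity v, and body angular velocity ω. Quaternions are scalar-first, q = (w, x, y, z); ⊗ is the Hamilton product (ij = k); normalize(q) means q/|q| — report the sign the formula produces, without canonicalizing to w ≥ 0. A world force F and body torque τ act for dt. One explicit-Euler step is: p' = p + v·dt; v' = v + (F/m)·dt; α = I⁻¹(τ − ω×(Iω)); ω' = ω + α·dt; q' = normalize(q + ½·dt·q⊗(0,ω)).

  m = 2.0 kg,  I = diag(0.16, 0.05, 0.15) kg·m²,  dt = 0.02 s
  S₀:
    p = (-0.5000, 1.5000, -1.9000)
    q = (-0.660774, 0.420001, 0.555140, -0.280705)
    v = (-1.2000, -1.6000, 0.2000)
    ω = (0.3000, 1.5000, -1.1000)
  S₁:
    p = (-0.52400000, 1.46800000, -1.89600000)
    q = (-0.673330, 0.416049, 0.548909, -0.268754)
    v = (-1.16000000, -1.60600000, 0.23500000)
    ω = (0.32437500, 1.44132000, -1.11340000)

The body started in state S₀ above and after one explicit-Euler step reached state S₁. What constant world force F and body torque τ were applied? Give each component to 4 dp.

velocity change Δv = (0.04000000, -0.00600000, 0.03500000)
m·(v₁−v₀)/dt = (4.0000, -0.6000, 3.5000)
rate change Δω = (0.02437500, -0.05868000, -0.01340000)
gyro term ω₀×Iω₀ = (-0.1650, -0.0033, -0.0495)
τ = I·(Δω/dt) + ω₀×(Iω₀) = (0.0300, -0.1500, -0.1500)

F = (4.0000, -0.6000, 3.5000)
τ = (0.0300, -0.1500, -0.1500)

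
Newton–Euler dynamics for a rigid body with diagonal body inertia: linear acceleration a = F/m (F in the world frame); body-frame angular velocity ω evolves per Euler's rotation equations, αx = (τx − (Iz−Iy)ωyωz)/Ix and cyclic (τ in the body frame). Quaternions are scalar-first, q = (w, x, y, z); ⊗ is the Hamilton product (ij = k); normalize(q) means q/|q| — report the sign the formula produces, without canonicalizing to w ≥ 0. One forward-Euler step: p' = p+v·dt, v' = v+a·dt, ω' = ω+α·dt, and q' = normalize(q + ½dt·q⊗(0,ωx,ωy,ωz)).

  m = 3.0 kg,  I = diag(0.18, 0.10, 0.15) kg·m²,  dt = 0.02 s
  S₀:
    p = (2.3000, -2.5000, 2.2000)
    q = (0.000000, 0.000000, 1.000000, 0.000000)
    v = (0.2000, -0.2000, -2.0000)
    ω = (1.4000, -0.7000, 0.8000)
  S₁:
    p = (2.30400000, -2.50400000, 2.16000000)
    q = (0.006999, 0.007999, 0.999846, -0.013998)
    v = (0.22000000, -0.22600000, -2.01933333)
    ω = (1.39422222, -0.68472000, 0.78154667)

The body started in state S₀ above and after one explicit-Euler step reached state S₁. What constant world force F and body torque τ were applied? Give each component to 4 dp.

F = (3.0000, -3.9000, -2.9000)
τ = (-0.0800, 0.1100, -0.0600)

ω₁ − ω₀ = (-0.00577778, 0.01528000, -0.01845333)
ω₀×(Iω₀) = (-0.0280, 0.0336, 0.0784)
I·α + gyro = (-0.0800, 0.1100, -0.0600)
v₁ − v₀ = (0.02000000, -0.02600000, -0.01933333)
applied force F = (3.0000, -3.9000, -2.9000)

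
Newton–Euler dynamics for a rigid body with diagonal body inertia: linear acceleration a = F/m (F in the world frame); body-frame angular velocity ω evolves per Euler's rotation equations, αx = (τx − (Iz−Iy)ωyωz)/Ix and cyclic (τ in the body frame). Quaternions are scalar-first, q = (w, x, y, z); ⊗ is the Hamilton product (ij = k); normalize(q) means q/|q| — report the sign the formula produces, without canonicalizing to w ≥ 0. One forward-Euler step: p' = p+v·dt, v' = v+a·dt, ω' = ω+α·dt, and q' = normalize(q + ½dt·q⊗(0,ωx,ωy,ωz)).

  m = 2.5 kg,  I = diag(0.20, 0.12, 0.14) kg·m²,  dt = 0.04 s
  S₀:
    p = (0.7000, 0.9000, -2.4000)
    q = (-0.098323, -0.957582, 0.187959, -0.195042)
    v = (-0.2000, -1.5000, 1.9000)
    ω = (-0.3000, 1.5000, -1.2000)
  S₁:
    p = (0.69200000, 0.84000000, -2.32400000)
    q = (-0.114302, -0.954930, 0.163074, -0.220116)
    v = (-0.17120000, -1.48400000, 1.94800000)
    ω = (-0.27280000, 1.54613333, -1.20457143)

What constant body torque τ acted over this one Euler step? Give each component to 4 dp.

τ = (0.1000, 0.1600, 0.0200)

ω₁ − ω₀ = (0.02720000, 0.04613333, -0.00457143)
applied torque τ = (0.1000, 0.1600, 0.0200)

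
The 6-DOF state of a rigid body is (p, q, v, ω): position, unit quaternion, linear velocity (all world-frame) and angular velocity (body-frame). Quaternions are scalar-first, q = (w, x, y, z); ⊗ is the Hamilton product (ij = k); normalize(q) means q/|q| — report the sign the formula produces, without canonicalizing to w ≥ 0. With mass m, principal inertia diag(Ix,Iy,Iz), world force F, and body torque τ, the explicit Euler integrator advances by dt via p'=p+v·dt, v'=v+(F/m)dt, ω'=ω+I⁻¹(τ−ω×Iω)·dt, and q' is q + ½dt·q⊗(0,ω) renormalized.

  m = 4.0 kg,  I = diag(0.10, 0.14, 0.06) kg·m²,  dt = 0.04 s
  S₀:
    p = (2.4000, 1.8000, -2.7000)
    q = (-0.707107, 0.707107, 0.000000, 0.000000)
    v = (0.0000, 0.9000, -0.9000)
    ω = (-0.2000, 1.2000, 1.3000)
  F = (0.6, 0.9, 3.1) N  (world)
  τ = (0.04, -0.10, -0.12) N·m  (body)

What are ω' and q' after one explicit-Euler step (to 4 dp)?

ω' = (-0.1341, 1.1744, 1.2264)
q' = (-0.7038, 0.7095, -0.0353, -0.0014)

α = I⁻¹(τ − ω×Iω) = (1.6480, -0.6400, -1.8400)
ω' = ω + α·dt = (-0.1341, 1.1744, 1.2264)
q⊗(0,ω) = (0.1414214, 0.1414214, -1.7677675, -0.0707107)
q + ½dt·q⊗(0,ω), renormalized = (-0.7038, 0.7095, -0.0353, -0.0014)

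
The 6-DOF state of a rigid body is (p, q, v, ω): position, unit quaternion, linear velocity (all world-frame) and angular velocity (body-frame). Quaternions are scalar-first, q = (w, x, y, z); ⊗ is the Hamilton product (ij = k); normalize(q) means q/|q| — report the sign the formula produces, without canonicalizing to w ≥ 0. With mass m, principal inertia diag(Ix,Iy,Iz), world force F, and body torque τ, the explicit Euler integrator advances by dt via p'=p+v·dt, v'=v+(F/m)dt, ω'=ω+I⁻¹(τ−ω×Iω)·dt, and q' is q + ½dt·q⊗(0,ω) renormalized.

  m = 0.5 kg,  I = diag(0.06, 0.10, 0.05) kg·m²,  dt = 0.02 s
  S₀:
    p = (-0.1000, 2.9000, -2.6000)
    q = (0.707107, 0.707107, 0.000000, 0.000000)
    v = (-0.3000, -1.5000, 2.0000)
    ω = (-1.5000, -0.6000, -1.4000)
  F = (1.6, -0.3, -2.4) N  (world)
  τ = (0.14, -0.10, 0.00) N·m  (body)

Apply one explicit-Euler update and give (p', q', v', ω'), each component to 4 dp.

p' = (-0.1060, 2.8700, -2.5600)
q' = (0.7175, 0.6963, 0.0057, -0.0141)
v' = (-0.2360, -1.5120, 1.9040)
ω' = (-1.4393, -0.6242, -1.4144)

gyro term ω×Iω = (-0.0420, 0.0210, 0.0360)
α = I⁻¹(τ − ω×Iω) = (3.0333, -1.2100, -0.7200)
new body rate ω' = (-1.4393, -0.6242, -1.4144)
2q̇ = q⊗(0,ω) = (1.0606605, -1.0606605, 0.5656856, -1.4142140)
updated quaternion q' = (0.7175, 0.6963, 0.0057, -0.0141)
a = (3.2000, -0.6000, -4.8000)
p' = p + v·dt = (-0.1060, 2.8700, -2.5600)
new velocity v' = (-0.2360, -1.5120, 1.9040)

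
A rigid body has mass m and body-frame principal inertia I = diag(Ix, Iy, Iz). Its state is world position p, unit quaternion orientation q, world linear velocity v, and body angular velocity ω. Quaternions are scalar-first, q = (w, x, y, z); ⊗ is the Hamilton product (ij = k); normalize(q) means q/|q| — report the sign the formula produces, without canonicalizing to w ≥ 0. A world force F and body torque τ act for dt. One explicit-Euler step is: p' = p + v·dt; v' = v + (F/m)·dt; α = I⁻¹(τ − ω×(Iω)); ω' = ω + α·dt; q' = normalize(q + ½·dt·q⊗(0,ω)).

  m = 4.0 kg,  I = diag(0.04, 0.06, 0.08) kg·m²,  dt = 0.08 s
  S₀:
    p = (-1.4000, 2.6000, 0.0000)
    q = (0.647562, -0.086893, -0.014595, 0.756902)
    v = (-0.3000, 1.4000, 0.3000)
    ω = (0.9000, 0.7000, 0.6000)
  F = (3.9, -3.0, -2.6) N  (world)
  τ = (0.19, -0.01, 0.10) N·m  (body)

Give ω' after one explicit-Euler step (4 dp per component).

ω' = (1.2632, 0.7155, 0.6874)

ω×(Iω) gyroscopic = (0.0084, -0.0216, 0.0126)
angular accel α = (4.5400, 0.1933, 1.0925)
new body rate ω' = (1.2632, 0.7155, 0.6874)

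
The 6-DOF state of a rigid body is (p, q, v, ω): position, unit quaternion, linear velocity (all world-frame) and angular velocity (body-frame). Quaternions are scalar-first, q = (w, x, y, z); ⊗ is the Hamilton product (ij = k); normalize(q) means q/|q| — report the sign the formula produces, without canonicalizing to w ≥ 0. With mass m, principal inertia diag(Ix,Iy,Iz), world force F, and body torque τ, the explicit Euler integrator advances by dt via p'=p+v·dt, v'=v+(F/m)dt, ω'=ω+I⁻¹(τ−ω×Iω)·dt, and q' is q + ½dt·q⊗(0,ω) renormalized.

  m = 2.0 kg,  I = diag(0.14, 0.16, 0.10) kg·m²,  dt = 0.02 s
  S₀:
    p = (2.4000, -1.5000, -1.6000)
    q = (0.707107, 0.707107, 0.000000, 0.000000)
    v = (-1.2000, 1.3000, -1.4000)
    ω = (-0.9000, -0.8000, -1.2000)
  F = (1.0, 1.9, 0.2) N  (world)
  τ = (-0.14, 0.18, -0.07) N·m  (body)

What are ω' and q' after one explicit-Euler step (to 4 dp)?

ω' = (-0.9118, -0.7829, -1.2169)
q' = (0.7134, 0.7006, 0.0028, -0.0141)

gyro term ω×Iω = (-0.0576, 0.0432, 0.0144)
angular accel α = (-0.5886, 0.8550, -0.8440)
new body rate ω' = (-0.9118, -0.7829, -1.2169)
q⊗(0,ω) = (0.6363963, -0.6363963, 0.2828428, -1.4142140)
q + ½dt·q⊗(0,ω), renormalized = (0.7134, 0.7006, 0.0028, -0.0141)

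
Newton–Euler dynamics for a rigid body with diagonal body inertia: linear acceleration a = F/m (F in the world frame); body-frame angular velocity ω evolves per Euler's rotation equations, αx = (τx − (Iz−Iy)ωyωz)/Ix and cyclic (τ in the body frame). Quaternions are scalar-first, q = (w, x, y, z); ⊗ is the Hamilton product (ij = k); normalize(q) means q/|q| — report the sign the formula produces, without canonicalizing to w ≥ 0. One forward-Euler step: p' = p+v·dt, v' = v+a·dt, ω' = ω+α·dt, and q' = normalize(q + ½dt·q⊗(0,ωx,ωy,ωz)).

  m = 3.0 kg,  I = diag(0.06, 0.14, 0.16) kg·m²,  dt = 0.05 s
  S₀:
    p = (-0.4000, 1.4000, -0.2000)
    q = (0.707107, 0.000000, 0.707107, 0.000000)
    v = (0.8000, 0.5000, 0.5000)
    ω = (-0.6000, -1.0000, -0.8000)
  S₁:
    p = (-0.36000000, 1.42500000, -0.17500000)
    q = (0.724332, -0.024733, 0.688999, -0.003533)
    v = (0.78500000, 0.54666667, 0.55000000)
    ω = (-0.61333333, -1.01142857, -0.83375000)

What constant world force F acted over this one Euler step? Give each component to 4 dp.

velocity change Δv = (-0.01500000, 0.04666667, 0.05000000)
m·(v₁−v₀)/dt = (-0.9000, 2.8000, 3.0000)

F = (-0.9000, 2.8000, 3.0000)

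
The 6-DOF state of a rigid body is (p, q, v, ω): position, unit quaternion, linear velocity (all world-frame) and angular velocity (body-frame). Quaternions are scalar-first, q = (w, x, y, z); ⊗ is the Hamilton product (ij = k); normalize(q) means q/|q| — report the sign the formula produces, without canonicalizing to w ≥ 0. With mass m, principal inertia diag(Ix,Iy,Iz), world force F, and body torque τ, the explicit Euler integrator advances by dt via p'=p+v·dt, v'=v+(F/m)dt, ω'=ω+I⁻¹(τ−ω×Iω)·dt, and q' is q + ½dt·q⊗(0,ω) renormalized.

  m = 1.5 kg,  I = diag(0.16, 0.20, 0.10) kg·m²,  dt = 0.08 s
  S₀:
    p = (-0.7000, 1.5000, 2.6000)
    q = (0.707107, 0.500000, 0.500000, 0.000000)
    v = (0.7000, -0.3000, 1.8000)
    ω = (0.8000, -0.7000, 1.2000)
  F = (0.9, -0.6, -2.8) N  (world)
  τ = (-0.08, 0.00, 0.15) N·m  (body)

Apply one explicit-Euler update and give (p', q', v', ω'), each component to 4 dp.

p' = (-0.6440, 1.4760, 2.7440)
q' = (0.7037, 0.5455, 0.4553, 0.0039)
v' = (0.7480, -0.3320, 1.6507)
ω' = (0.7180, -0.7230, 1.3379)

(τ − ω×Iω)/I = (-1.0250, -0.2880, 1.7240)
ω + α·dt = (0.7180, -0.7230, 1.3379)
q⊗(0,ω) = (-0.0500000, 1.1656856, -1.0949749, 0.0985284)
q + ½dt·q⊗(0,ω), renormalized = (0.7037, 0.5455, 0.4553, 0.0039)
a = F/m = (0.6000, -0.4000, -1.8667)
p + v·dt = (-0.6440, 1.4760, 2.7440)
v' = v + a·dt = (0.7480, -0.3320, 1.6507)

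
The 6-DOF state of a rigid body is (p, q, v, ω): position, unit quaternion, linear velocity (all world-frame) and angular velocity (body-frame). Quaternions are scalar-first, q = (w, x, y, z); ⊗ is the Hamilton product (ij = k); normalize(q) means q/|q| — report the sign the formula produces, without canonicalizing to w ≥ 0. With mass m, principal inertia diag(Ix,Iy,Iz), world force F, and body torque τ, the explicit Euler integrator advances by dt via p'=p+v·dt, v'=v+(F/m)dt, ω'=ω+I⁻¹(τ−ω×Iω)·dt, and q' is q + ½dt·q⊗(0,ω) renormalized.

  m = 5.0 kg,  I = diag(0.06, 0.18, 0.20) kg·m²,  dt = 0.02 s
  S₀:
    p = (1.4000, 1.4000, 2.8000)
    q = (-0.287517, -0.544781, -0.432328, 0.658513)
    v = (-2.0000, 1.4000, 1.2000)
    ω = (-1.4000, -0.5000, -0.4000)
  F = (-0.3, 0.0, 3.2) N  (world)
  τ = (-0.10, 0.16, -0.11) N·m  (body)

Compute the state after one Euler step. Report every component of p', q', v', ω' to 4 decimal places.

(τ − ω×Iω)/I = (-1.7333, 1.3244, -0.9700)
ω + α·dt = (-1.4347, -0.4735, -0.4194)
Hamilton product q⊗(0,ω) = (-0.7154522, 0.9047115, -0.9960721, -0.2178619)
q' = normalize(q + ½dt·q⊗(0,ω)) = (-0.2946, -0.5357, -0.4422, 0.6563)
a = F/m = (-0.0600, 0.0000, 0.6400)
p' = p + v·dt = (1.3600, 1.4280, 2.8240)
v' = v + a·dt = (-2.0012, 1.4000, 1.2128)

p' = (1.3600, 1.4280, 2.8240)
q' = (-0.2946, -0.5357, -0.4422, 0.6563)
v' = (-2.0012, 1.4000, 1.2128)
ω' = (-1.4347, -0.4735, -0.4194)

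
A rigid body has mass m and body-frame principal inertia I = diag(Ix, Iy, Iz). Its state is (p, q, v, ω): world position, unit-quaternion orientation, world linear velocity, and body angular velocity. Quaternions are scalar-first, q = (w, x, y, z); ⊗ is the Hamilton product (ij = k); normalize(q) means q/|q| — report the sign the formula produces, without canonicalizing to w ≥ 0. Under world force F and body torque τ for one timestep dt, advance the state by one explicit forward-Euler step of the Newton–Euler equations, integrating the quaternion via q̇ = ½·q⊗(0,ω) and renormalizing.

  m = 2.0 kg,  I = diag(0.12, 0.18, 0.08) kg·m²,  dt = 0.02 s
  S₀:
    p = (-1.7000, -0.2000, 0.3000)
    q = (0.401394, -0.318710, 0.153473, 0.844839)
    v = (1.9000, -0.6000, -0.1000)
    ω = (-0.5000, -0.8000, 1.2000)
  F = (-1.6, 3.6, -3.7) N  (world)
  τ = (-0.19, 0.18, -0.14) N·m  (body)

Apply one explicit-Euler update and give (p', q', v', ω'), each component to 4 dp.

ω×(Iω) gyroscopic = (0.0960, -0.0240, 0.0240)
α = I⁻¹(τ − ω×Iω) = (-2.3833, 1.1333, -2.0500)
ω + α·dt = (-0.5477, -0.7773, 1.1590)
2q̇ = q⊗(0,ω) = (-1.0503834, 0.6593418, -0.3610827, 0.8133773)
q + ½dt·q⊗(0,ω), renormalized = (0.3908, -0.3121, 0.1498, 0.8529)
p + v·dt = (-1.6620, -0.2120, 0.2980)
new velocity v' = (1.8840, -0.5640, -0.1370)

p' = (-1.6620, -0.2120, 0.2980)
q' = (0.3908, -0.3121, 0.1498, 0.8529)
v' = (1.8840, -0.5640, -0.1370)
ω' = (-0.5477, -0.7773, 1.1590)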